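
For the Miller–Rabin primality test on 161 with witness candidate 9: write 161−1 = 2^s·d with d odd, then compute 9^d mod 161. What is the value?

161 − 1 = 160 = 2^5 · 5, so d = 5.
9^1 ≡ 9 (mod 161)
9^2 ≡ 9^2 = 81 ≡ 81 (mod 161)
9^4 ≡ 81^2 = 6561 ≡ 121 (mod 161)
5 = 4 + 1 in binary powers of 2.
So 9^5 ≡ 121 · 9 ≡ 123 (mod 161).
Squaring chain: 123 → 156 → 25 → 142 → 39; never reaches −1, so base 9 is a Miller–Rabin witness that 161 is composite.

123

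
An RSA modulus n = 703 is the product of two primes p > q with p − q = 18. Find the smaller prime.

19

Since p = q + 18, we have 703 = q(q + 18), so q² + 18q − 703 = 0.
Discriminant: 18² + 4·703 = 324 + 2812 = 3136; √3136 = 56.
q = (−18 + 56)/2 = 19, and p = q + 18 = 37.
Check: 19 · 37 = 703.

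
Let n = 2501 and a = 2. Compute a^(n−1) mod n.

1477

2^1 ≡ 2 (mod 2501)
2^2 ≡ 2^2 = 4 ≡ 4 (mod 2501)
2^4 ≡ 4^2 = 16 ≡ 16 (mod 2501)
2^8 ≡ 16^2 = 256 ≡ 256 (mod 2501)
2^16 ≡ 256^2 = 65536 ≡ 510 (mod 2501)
2^32 ≡ 510^2 = 260100 ≡ 2497 (mod 2501)
2^64 ≡ 2497^2 = 6235009 ≡ 16 (mod 2501)
2^128 ≡ 16^2 = 256 ≡ 256 (mod 2501)
2^256 ≡ 256^2 = 65536 ≡ 510 (mod 2501)
2^512 ≡ 510^2 = 260100 ≡ 2497 (mod 2501)
2^1024 ≡ 2497^2 = 6235009 ≡ 16 (mod 2501)
2^2048 ≡ 16^2 = 256 ≡ 256 (mod 2501)
2500 = 2048 + 256 + 128 + 64 + 4 in binary powers of 2.
So 2^2500 ≡ 256 · 510 · 256 · 16 · 16 ≡ 1477 (mod 2501).
Since 1477 ≠ 1, base 2 is a Fermat witness: 2501 is composite.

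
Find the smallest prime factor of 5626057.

5626057 is odd.
Digit sum 31, not divisible by 3.
Ends in 7: not divisible by 5.
7: 5626057 = 7·803722 + 3
11: 5626057 = 11·511459 + 8
13: 5626057 = 13·432773 + 8
17: 5626057 = 17·330944 + 9
19: 5626057 = 19·296108 + 5
23: 5626057 = 23·244611 + 4
29: 5626057 = 29·194001 + 28
31: 5626057 = 31·181485 + 22
37: 5626057 = 37·152055 + 22
41: 5626057 = 41·137220 + 37
43: 5626057 = 43·130838 + 23
47: 5626057 = 47·119703 + 16
53: 5626057 = 53·106152 + 1
59: 5626057 = 59·95356 + 53
61: 5626057 = 61·92230 + 27
67: 5626057 = 67·83971

67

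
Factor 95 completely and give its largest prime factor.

95 = 5 · 19
19 is prime.
So 95 = 5 · 19; the largest prime factor is 19.

19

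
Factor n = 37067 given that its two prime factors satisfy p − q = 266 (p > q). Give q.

Since p = q + 266, we have 37067 = q(q + 266), so q² + 266q − 37067 = 0.
Discriminant: 266² + 4·37067 = 70756 + 148268 = 219024; √219024 = 468.
q = (−266 + 468)/2 = 101, and p = q + 266 = 367.
Check: 101 · 367 = 37067.

101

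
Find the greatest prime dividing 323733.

323733 = 3 · 107911
107911 = 31 · 3481
3481 = 59 · 59
59 = 59 · 1
So 323733 = 3 · 31 · 59^2; the largest prime factor is 59.

59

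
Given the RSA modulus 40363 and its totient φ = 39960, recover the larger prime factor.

φ(n) = (p−1)(q−1) = n − (p+q) + 1, so p + q = 40363 − 39960 + 1 = 404.
p and q are the roots of t² − 404t + 40363 = 0.
Discriminant: 404² − 4·40363 = 163216 − 161452 = 1764; √1764 = 42.
q = (404 − 42)/2 = 181, p = (404 + 42)/2 = 223.
Check: 181 · 223 = 40363.

223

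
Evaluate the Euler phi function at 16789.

Factor: 16789 = 103 · 163.
φ(16789) = (103−1) · (163−1) = 102 · 162 = 16524.

16524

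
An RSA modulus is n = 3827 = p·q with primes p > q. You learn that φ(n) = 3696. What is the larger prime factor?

φ(n) = (p−1)(q−1) = n − (p+q) + 1, so p + q = 3827 − 3696 + 1 = 132.
p and q are the roots of t² − 132t + 3827 = 0.
Discriminant: 132² − 4·3827 = 17424 − 15308 = 2116; √2116 = 46.
q = (132 − 46)/2 = 43, p = (132 + 46)/2 = 89.
Check: 43 · 89 = 3827.

89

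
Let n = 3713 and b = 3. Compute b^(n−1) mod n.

3^1 ≡ 3 (mod 3713)
3^2 ≡ 3^2 = 9 ≡ 9 (mod 3713)
3^4 ≡ 9^2 = 81 ≡ 81 (mod 3713)
3^8 ≡ 81^2 = 6561 ≡ 2848 (mod 3713)
3^16 ≡ 2848^2 = 8111104 ≡ 1912 (mod 3713)
3^32 ≡ 1912^2 = 3655744 ≡ 2152 (mod 3713)
3^64 ≡ 2152^2 = 4631104 ≡ 993 (mod 3713)
3^128 ≡ 993^2 = 986049 ≡ 2104 (mod 3713)
3^256 ≡ 2104^2 = 4426816 ≡ 920 (mod 3713)
3^512 ≡ 920^2 = 846400 ≡ 3549 (mod 3713)
3^1024 ≡ 3549^2 = 12595401 ≡ 905 (mod 3713)
3^2048 ≡ 905^2 = 819025 ≡ 2165 (mod 3713)
3712 = 2048 + 1024 + 512 + 128 in binary powers of 2.
So 3^3712 ≡ 2165 · 905 · 3549 · 2104 ≡ 1447 (mod 3713).
Since 1447 ≠ 1, base 3 is a Fermat witness: 3713 is composite.

1447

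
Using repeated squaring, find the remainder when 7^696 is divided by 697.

16

7^1 ≡ 7 (mod 697)
7^2 ≡ 7^2 = 49 ≡ 49 (mod 697)
7^4 ≡ 49^2 = 2401 ≡ 310 (mod 697)
7^8 ≡ 310^2 = 96100 ≡ 611 (mod 697)
7^16 ≡ 611^2 = 373321 ≡ 426 (mod 697)
7^32 ≡ 426^2 = 181476 ≡ 256 (mod 697)
7^64 ≡ 256^2 = 65536 ≡ 18 (mod 697)
7^128 ≡ 18^2 = 324 ≡ 324 (mod 697)
7^256 ≡ 324^2 = 104976 ≡ 426 (mod 697)
7^512 ≡ 426^2 = 181476 ≡ 256 (mod 697)
696 = 512 + 128 + 32 + 16 + 8 in binary powers of 2.
So 7^696 ≡ 256 · 324 · 256 · 426 · 611 ≡ 16 (mod 697).
Since 16 ≠ 1, base 7 is a Fermat witness: 697 is composite.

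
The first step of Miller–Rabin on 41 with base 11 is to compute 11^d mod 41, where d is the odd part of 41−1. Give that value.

41 − 1 = 40 = 2^3 · 5, so d = 5.
11^1 ≡ 11 (mod 41)
11^2 ≡ 11^2 = 121 ≡ 39 (mod 41)
11^4 ≡ 39^2 = 1521 ≡ 4 (mod 41)
5 = 4 + 1 in binary powers of 2.
So 11^5 ≡ 4 · 11 ≡ 3 (mod 41).
Squaring chain: 3 → 9 → 40; reaches −1, so base 11 does not prove 41 composite.

3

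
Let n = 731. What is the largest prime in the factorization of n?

43

731 = 17 · 43
43 is prime.
So 731 = 17 · 43; the largest prime factor is 43.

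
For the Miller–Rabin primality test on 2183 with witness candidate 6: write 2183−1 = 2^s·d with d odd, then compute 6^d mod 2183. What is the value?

1548

2183 − 1 = 2182 = 2^1 · 1091, so d = 1091.
6^1 ≡ 6 (mod 2183)
6^2 ≡ 6^2 = 36 ≡ 36 (mod 2183)
6^4 ≡ 36^2 = 1296 ≡ 1296 (mod 2183)
6^8 ≡ 1296^2 = 1679616 ≡ 889 (mod 2183)
6^16 ≡ 889^2 = 790321 ≡ 75 (mod 2183)
6^32 ≡ 75^2 = 5625 ≡ 1259 (mod 2183)
6^64 ≡ 1259^2 = 1585081 ≡ 223 (mod 2183)
6^128 ≡ 223^2 = 49729 ≡ 1703 (mod 2183)
6^256 ≡ 1703^2 = 2900209 ≡ 1185 (mod 2183)
6^512 ≡ 1185^2 = 1404225 ≡ 556 (mod 2183)
6^1024 ≡ 556^2 = 309136 ≡ 1333 (mod 2183)
1091 = 1024 + 64 + 2 + 1 in binary powers of 2.
So 6^1091 ≡ 1333 · 223 · 36 · 6 ≡ 1548 (mod 2183).
Squaring chain: 1548; never reaches −1, so base 6 is a Miller–Rabin witness that 2183 is composite.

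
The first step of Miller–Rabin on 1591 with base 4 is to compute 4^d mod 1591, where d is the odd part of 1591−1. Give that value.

471

1591 − 1 = 1590 = 2^1 · 795, so d = 795.
4^1 ≡ 4 (mod 1591)
4^2 ≡ 4^2 = 16 ≡ 16 (mod 1591)
4^4 ≡ 16^2 = 256 ≡ 256 (mod 1591)
4^8 ≡ 256^2 = 65536 ≡ 305 (mod 1591)
4^16 ≡ 305^2 = 93025 ≡ 747 (mod 1591)
4^32 ≡ 747^2 = 558009 ≡ 1159 (mod 1591)
4^64 ≡ 1159^2 = 1343281 ≡ 477 (mod 1591)
4^128 ≡ 477^2 = 227529 ≡ 16 (mod 1591)
4^256 ≡ 16^2 = 256 ≡ 256 (mod 1591)
4^512 ≡ 256^2 = 65536 ≡ 305 (mod 1591)
795 = 512 + 256 + 16 + 8 + 2 + 1 in binary powers of 2.
So 4^795 ≡ 305 · 256 · 747 · 305 · 16 · 4 ≡ 471 (mod 1591).
Squaring chain: 471; never reaches −1, so base 4 is a Miller–Rabin witness that 1591 is composite.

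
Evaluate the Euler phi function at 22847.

Factor: 22847 = 11 · 31 · 67.
φ(22847) = (11−1) · (31−1) · (67−1) = 10 · 30 · 66 = 19800.

19800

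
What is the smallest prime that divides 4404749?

4404749 is odd.
Digit sum 32, not divisible by 3.
Ends in 9: not divisible by 5.
7: 4404749 = 7·629249 + 6
11: 4404749 = 11·400431 + 8
13: 4404749 = 13·338826 + 11
17: 4404749 = 17·259102 + 15
19: 4404749 = 19·231828 + 17
23: 4404749 = 23·191510 + 19
29: 4404749 = 29·151887 + 26
31: 4404749 = 31·142088 + 21
37: 4404749 = 37·119047 + 10
41: 4404749 = 41·107432 + 37
43: 4404749 = 43·102436 + 1
47: 4404749 = 47·93718 + 3
53: 4404749 = 53·83108 + 25
59: 4404749 = 59·74656 + 45
61: 4404749 = 61·72209

61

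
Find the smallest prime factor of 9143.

41

9143 is odd.
Digit sum 17, not divisible by 3.
Ends in 3: not divisible by 5.
7: 9143 = 7·1306 + 1
11: 9143 = 11·831 + 2
13: 9143 = 13·703 + 4
17: 9143 = 17·537 + 14
19: 9143 = 19·481 + 4
23: 9143 = 23·397 + 12
29: 9143 = 29·315 + 8
31: 9143 = 31·294 + 29
37: 9143 = 37·247 + 4
41: 9143 = 41·223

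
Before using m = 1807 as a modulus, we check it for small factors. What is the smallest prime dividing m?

13

1807 is odd.
Digit sum 16, not divisible by 3.
Ends in 7: not divisible by 5.
7: 1807 = 7·258 + 1
11: 1807 = 11·164 + 3
13: 1807 = 13·139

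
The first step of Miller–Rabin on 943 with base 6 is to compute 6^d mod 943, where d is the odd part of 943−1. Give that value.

177

943 − 1 = 942 = 2^1 · 471, so d = 471.
6^1 ≡ 6 (mod 943)
6^2 ≡ 6^2 = 36 ≡ 36 (mod 943)
6^4 ≡ 36^2 = 1296 ≡ 353 (mod 943)
6^8 ≡ 353^2 = 124609 ≡ 133 (mod 943)
6^16 ≡ 133^2 = 17689 ≡ 715 (mod 943)
6^32 ≡ 715^2 = 511225 ≡ 119 (mod 943)
6^64 ≡ 119^2 = 14161 ≡ 16 (mod 943)
6^128 ≡ 16^2 = 256 ≡ 256 (mod 943)
6^256 ≡ 256^2 = 65536 ≡ 469 (mod 943)
471 = 256 + 128 + 64 + 16 + 4 + 2 + 1 in binary powers of 2.
So 6^471 ≡ 469 · 256 · 16 · 715 · 353 · 36 · 6 ≡ 177 (mod 943).
Squaring chain: 177; never reaches −1, so base 6 is a Miller–Rabin witness that 943 is composite.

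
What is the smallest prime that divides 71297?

83

71297 is odd.
Digit sum 26, not divisible by 3.
Ends in 7: not divisible by 5.
7: 71297 = 7·10185 + 2
11: 71297 = 11·6481 + 6
13: 71297 = 13·5484 + 5
17: 71297 = 17·4193 + 16
19: 71297 = 19·3752 + 9
23: 71297 = 23·3099 + 20
29: 71297 = 29·2458 + 15
31: 71297 = 31·2299 + 28
37: 71297 = 37·1926 + 35
41: 71297 = 41·1738 + 39
43: 71297 = 43·1658 + 3
47: 71297 = 47·1516 + 45
53: 71297 = 53·1345 + 12
59: 71297 = 59·1208 + 25
61: 71297 = 61·1168 + 49
67: 71297 = 67·1064 + 9
71: 71297 = 71·1004 + 13
73: 71297 = 73·976 + 49
79: 71297 = 79·902 + 39
83: 71297 = 83·859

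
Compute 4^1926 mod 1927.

4^1 ≡ 4 (mod 1927)
4^2 ≡ 4^2 = 16 ≡ 16 (mod 1927)
4^4 ≡ 16^2 = 256 ≡ 256 (mod 1927)
4^8 ≡ 256^2 = 65536 ≡ 18 (mod 1927)
4^16 ≡ 18^2 = 324 ≡ 324 (mod 1927)
4^32 ≡ 324^2 = 104976 ≡ 918 (mod 1927)
4^64 ≡ 918^2 = 842724 ≡ 625 (mod 1927)
4^128 ≡ 625^2 = 390625 ≡ 1371 (mod 1927)
4^256 ≡ 1371^2 = 1879641 ≡ 816 (mod 1927)
4^512 ≡ 816^2 = 665856 ≡ 1041 (mod 1927)
4^1024 ≡ 1041^2 = 1083681 ≡ 707 (mod 1927)
1926 = 1024 + 512 + 256 + 128 + 4 + 2 in binary powers of 2.
So 4^1926 ≡ 707 · 1041 · 816 · 1371 · 256 · 16 ≡ 1390 (mod 1927).
Since 1390 ≠ 1, base 4 is a Fermat witness: 1927 is composite.

1390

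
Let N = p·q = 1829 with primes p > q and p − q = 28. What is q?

31

Since p = q + 28, we have 1829 = q(q + 28), so q² + 28q − 1829 = 0.
Discriminant: 28² + 4·1829 = 784 + 7316 = 8100; √8100 = 90.
q = (−28 + 90)/2 = 31, and p = q + 28 = 59.
Check: 31 · 59 = 1829.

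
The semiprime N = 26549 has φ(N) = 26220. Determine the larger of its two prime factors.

φ(n) = (p−1)(q−1) = n − (p+q) + 1, so p + q = 26549 − 26220 + 1 = 330.
p and q are the roots of t² − 330t + 26549 = 0.
Discriminant: 330² − 4·26549 = 108900 − 106196 = 2704; √2704 = 52.
q = (330 − 52)/2 = 139, p = (330 + 52)/2 = 191.
Check: 139 · 191 = 26549.

191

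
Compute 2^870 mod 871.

2^1 ≡ 2 (mod 871)
2^2 ≡ 2^2 = 4 ≡ 4 (mod 871)
2^4 ≡ 4^2 = 16 ≡ 16 (mod 871)
2^8 ≡ 16^2 = 256 ≡ 256 (mod 871)
2^16 ≡ 256^2 = 65536 ≡ 211 (mod 871)
2^32 ≡ 211^2 = 44521 ≡ 100 (mod 871)
2^64 ≡ 100^2 = 10000 ≡ 419 (mod 871)
2^128 ≡ 419^2 = 175561 ≡ 490 (mod 871)
2^256 ≡ 490^2 = 240100 ≡ 575 (mod 871)
2^512 ≡ 575^2 = 330625 ≡ 516 (mod 871)
870 = 512 + 256 + 64 + 32 + 4 + 2 in binary powers of 2.
So 2^870 ≡ 516 · 575 · 419 · 100 · 16 · 4 ≡ 545 (mod 871).
Since 545 ≠ 1, base 2 is a Fermat witness: 871 is composite.

545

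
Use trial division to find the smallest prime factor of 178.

178 is even: 2 divides it.

2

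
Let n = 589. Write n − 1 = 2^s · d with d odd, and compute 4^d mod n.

589 − 1 = 588 = 2^2 · 147, so d = 147.
4^1 ≡ 4 (mod 589)
4^2 ≡ 4^2 = 16 ≡ 16 (mod 589)
4^4 ≡ 16^2 = 256 ≡ 256 (mod 589)
4^8 ≡ 256^2 = 65536 ≡ 157 (mod 589)
4^16 ≡ 157^2 = 24649 ≡ 500 (mod 589)
4^32 ≡ 500^2 = 250000 ≡ 264 (mod 589)
4^64 ≡ 264^2 = 69696 ≡ 194 (mod 589)
4^128 ≡ 194^2 = 37636 ≡ 529 (mod 589)
147 = 128 + 16 + 2 + 1 in binary powers of 2.
So 4^147 ≡ 529 · 500 · 16 · 4 ≡ 140 (mod 589).
Squaring chain: 140 → 163; never reaches −1, so base 4 is a Miller–Rabin witness that 589 is composite.

140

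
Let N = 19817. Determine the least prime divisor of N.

7

19817 is odd.
Digit sum 26, not divisible by 3.
Ends in 7: not divisible by 5.
7: 19817 = 7·2831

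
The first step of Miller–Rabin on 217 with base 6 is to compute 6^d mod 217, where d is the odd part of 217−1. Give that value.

217 − 1 = 216 = 2^3 · 27, so d = 27.
6^1 ≡ 6 (mod 217)
6^2 ≡ 6^2 = 36 ≡ 36 (mod 217)
6^4 ≡ 36^2 = 1296 ≡ 211 (mod 217)
6^8 ≡ 211^2 = 44521 ≡ 36 (mod 217)
6^16 ≡ 36^2 = 1296 ≡ 211 (mod 217)
27 = 16 + 8 + 2 + 1 in binary powers of 2.
So 6^27 ≡ 211 · 36 · 36 · 6 ≡ 216 (mod 217).
Since 6^d ≡ 216 (mod 217), base 6 does not prove 217 composite.

216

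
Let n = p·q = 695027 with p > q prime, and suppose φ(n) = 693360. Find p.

φ(n) = (p−1)(q−1) = n − (p+q) + 1, so p + q = 695027 − 693360 + 1 = 1668.
p and q are the roots of t² − 1668t + 695027 = 0.
Discriminant: 1668² − 4·695027 = 2782224 − 2780108 = 2116; √2116 = 46.
q = (1668 − 46)/2 = 811, p = (1668 + 46)/2 = 857.
Check: 811 · 857 = 695027.

857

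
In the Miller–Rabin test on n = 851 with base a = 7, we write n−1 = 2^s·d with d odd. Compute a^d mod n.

419

851 − 1 = 850 = 2^1 · 425, so d = 425.
7^1 ≡ 7 (mod 851)
7^2 ≡ 7^2 = 49 ≡ 49 (mod 851)
7^4 ≡ 49^2 = 2401 ≡ 699 (mod 851)
7^8 ≡ 699^2 = 488601 ≡ 127 (mod 851)
7^16 ≡ 127^2 = 16129 ≡ 811 (mod 851)
7^32 ≡ 811^2 = 657721 ≡ 749 (mod 851)
7^64 ≡ 749^2 = 561001 ≡ 192 (mod 851)
7^128 ≡ 192^2 = 36864 ≡ 271 (mod 851)
7^256 ≡ 271^2 = 73441 ≡ 255 (mod 851)
425 = 256 + 128 + 32 + 8 + 1 in binary powers of 2.
So 7^425 ≡ 255 · 271 · 749 · 127 · 7 ≡ 419 (mod 851).
Squaring chain: 419; never reaches −1, so base 7 is a Miller–Rabin witness that 851 is composite.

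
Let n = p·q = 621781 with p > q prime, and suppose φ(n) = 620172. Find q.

643

φ(n) = (p−1)(q−1) = n − (p+q) + 1, so p + q = 621781 − 620172 + 1 = 1610.
p and q are the roots of t² − 1610t + 621781 = 0.
Discriminant: 1610² − 4·621781 = 2592100 − 2487124 = 104976; √104976 = 324.
q = (1610 − 324)/2 = 643, p = (1610 + 324)/2 = 967.
Check: 643 · 967 = 621781.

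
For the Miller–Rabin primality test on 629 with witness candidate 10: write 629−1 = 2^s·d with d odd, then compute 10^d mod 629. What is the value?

629 − 1 = 628 = 2^2 · 157, so d = 157.
10^1 ≡ 10 (mod 629)
10^2 ≡ 10^2 = 100 ≡ 100 (mod 629)
10^4 ≡ 100^2 = 10000 ≡ 565 (mod 629)
10^8 ≡ 565^2 = 319225 ≡ 322 (mod 629)
10^16 ≡ 322^2 = 103684 ≡ 528 (mod 629)
10^32 ≡ 528^2 = 278784 ≡ 137 (mod 629)
10^64 ≡ 137^2 = 18769 ≡ 528 (mod 629)
10^128 ≡ 528^2 = 278784 ≡ 137 (mod 629)
157 = 128 + 16 + 8 + 4 + 1 in binary powers of 2.
So 10^157 ≡ 137 · 528 · 322 · 565 · 10 ≡ 232 (mod 629).
Squaring chain: 232 → 359; never reaches −1, so base 10 is a Miller–Rabin witness that 629 is composite.

232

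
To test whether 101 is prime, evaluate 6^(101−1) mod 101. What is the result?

1

6^1 ≡ 6 (mod 101)
6^2 ≡ 6^2 = 36 ≡ 36 (mod 101)
6^4 ≡ 36^2 = 1296 ≡ 84 (mod 101)
6^8 ≡ 84^2 = 7056 ≡ 87 (mod 101)
6^16 ≡ 87^2 = 7569 ≡ 95 (mod 101)
6^32 ≡ 95^2 = 9025 ≡ 36 (mod 101)
6^64 ≡ 36^2 = 1296 ≡ 84 (mod 101)
100 = 64 + 32 + 4 in binary powers of 2.
So 6^100 ≡ 84 · 36 · 84 ≡ 1 (mod 101).
Since the result is 1, base 6 gives no evidence that 101 is composite.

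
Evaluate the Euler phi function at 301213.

Factor: 301213 = 11 · 139 · 197.
φ(301213) = (11−1) · (139−1) · (197−1) = 10 · 138 · 196 = 270480.

270480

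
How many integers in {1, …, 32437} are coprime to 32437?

Factor: 32437 = 163 · 199.
φ(32437) = (163−1) · (199−1) = 162 · 198 = 32076.

32076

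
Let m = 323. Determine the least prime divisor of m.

17

323 is odd.
Digit sum 8, not divisible by 3.
Ends in 3: not divisible by 5.
7: 323 = 7·46 + 1
11: 323 = 11·29 + 4
13: 323 = 13·24 + 11
17: 323 = 17·19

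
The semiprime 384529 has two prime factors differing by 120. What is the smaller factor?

Since p = q + 120, we have 384529 = q(q + 120), so q² + 120q − 384529 = 0.
Discriminant: 120² + 4·384529 = 14400 + 1538116 = 1552516; √1552516 = 1246.
q = (−120 + 1246)/2 = 563, and p = q + 120 = 683.
Check: 563 · 683 = 384529.

563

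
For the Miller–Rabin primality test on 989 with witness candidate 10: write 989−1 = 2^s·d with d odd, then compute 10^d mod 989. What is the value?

989 − 1 = 988 = 2^2 · 247, so d = 247.
10^1 ≡ 10 (mod 989)
10^2 ≡ 10^2 = 100 ≡ 100 (mod 989)
10^4 ≡ 100^2 = 10000 ≡ 110 (mod 989)
10^8 ≡ 110^2 = 12100 ≡ 232 (mod 989)
10^16 ≡ 232^2 = 53824 ≡ 418 (mod 989)
10^32 ≡ 418^2 = 174724 ≡ 660 (mod 989)
10^64 ≡ 660^2 = 435600 ≡ 440 (mod 989)
10^128 ≡ 440^2 = 193600 ≡ 745 (mod 989)
247 = 128 + 64 + 32 + 16 + 4 + 2 + 1 in binary powers of 2.
So 10^247 ≡ 745 · 440 · 660 · 418 · 110 · 100 · 10 ≡ 203 (mod 989).
Squaring chain: 203 → 660; never reaches −1, so base 10 is a Miller–Rabin witness that 989 is composite.

203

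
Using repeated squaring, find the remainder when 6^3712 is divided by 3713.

1225

6^1 ≡ 6 (mod 3713)
6^2 ≡ 6^2 = 36 ≡ 36 (mod 3713)
6^4 ≡ 36^2 = 1296 ≡ 1296 (mod 3713)
6^8 ≡ 1296^2 = 1679616 ≡ 1340 (mod 3713)
6^16 ≡ 1340^2 = 1795600 ≡ 2221 (mod 3713)
6^32 ≡ 2221^2 = 4932841 ≡ 1977 (mod 3713)
6^64 ≡ 1977^2 = 3908529 ≡ 2453 (mod 3713)
6^128 ≡ 2453^2 = 6017209 ≡ 2149 (mod 3713)
6^256 ≡ 2149^2 = 4618201 ≡ 2942 (mod 3713)
6^512 ≡ 2942^2 = 8655364 ≡ 361 (mod 3713)
6^1024 ≡ 361^2 = 130321 ≡ 366 (mod 3713)
6^2048 ≡ 366^2 = 133956 ≡ 288 (mod 3713)
3712 = 2048 + 1024 + 512 + 128 in binary powers of 2.
So 6^3712 ≡ 288 · 366 · 361 · 2149 ≡ 1225 (mod 3713).
Since 1225 ≠ 1, base 6 is a Fermat witness: 3713 is composite.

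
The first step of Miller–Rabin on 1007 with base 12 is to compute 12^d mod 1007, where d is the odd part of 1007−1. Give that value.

198

1007 − 1 = 1006 = 2^1 · 503, so d = 503.
12^1 ≡ 12 (mod 1007)
12^2 ≡ 12^2 = 144 ≡ 144 (mod 1007)
12^4 ≡ 144^2 = 20736 ≡ 596 (mod 1007)
12^8 ≡ 596^2 = 355216 ≡ 752 (mod 1007)
12^16 ≡ 752^2 = 565504 ≡ 577 (mod 1007)
12^32 ≡ 577^2 = 332929 ≡ 619 (mod 1007)
12^64 ≡ 619^2 = 383161 ≡ 501 (mod 1007)
12^128 ≡ 501^2 = 251001 ≡ 258 (mod 1007)
12^256 ≡ 258^2 = 66564 ≡ 102 (mod 1007)
503 = 256 + 128 + 64 + 32 + 16 + 4 + 2 + 1 in binary powers of 2.
So 12^503 ≡ 102 · 258 · 501 · 619 · 577 · 596 · 144 · 12 ≡ 198 (mod 1007).
Squaring chain: 198; never reaches −1, so base 12 is a Miller–Rabin witness that 1007 is composite.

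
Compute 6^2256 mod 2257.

741

6^1 ≡ 6 (mod 2257)
6^2 ≡ 6^2 = 36 ≡ 36 (mod 2257)
6^4 ≡ 36^2 = 1296 ≡ 1296 (mod 2257)
6^8 ≡ 1296^2 = 1679616 ≡ 408 (mod 2257)
6^16 ≡ 408^2 = 166464 ≡ 1703 (mod 2257)
6^32 ≡ 1703^2 = 2900209 ≡ 2221 (mod 2257)
6^64 ≡ 2221^2 = 4932841 ≡ 1296 (mod 2257)
6^128 ≡ 1296^2 = 1679616 ≡ 408 (mod 2257)
6^256 ≡ 408^2 = 166464 ≡ 1703 (mod 2257)
6^512 ≡ 1703^2 = 2900209 ≡ 2221 (mod 2257)
6^1024 ≡ 2221^2 = 4932841 ≡ 1296 (mod 2257)
6^2048 ≡ 1296^2 = 1679616 ≡ 408 (mod 2257)
2256 = 2048 + 128 + 64 + 16 in binary powers of 2.
So 6^2256 ≡ 408 · 408 · 1296 · 1703 ≡ 741 (mod 2257).
Since 741 ≠ 1, base 6 is a Fermat witness: 2257 is composite.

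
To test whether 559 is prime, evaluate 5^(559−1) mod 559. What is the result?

5^1 ≡ 5 (mod 559)
5^2 ≡ 5^2 = 25 ≡ 25 (mod 559)
5^4 ≡ 25^2 = 625 ≡ 66 (mod 559)
5^8 ≡ 66^2 = 4356 ≡ 443 (mod 559)
5^16 ≡ 443^2 = 196249 ≡ 40 (mod 559)
5^32 ≡ 40^2 = 1600 ≡ 482 (mod 559)
5^64 ≡ 482^2 = 232324 ≡ 339 (mod 559)
5^128 ≡ 339^2 = 114921 ≡ 326 (mod 559)
5^256 ≡ 326^2 = 106276 ≡ 66 (mod 559)
5^512 ≡ 66^2 = 4356 ≡ 443 (mod 559)
558 = 512 + 32 + 8 + 4 + 2 in binary powers of 2.
So 5^558 ≡ 443 · 482 · 443 · 66 · 25 ≡ 428 (mod 559).
Since 428 ≠ 1, base 5 is a Fermat witness: 559 is composite.

428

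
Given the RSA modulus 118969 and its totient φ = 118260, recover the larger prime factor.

439

φ(n) = (p−1)(q−1) = n − (p+q) + 1, so p + q = 118969 − 118260 + 1 = 710.
p and q are the roots of t² − 710t + 118969 = 0.
Discriminant: 710² − 4·118969 = 504100 − 475876 = 28224; √28224 = 168.
q = (710 − 168)/2 = 271, p = (710 + 168)/2 = 439.
Check: 271 · 439 = 118969.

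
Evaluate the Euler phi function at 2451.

Factor: 2451 = 3 · 19 · 43.
φ(2451) = (3−1) · (19−1) · (43−1) = 2 · 18 · 42 = 1512.

1512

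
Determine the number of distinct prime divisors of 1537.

1537 = 29 · 53
1537 = 29 · 53, which has 2 distinct prime factors.

2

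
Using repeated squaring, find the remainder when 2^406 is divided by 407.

2^1 ≡ 2 (mod 407)
2^2 ≡ 2^2 = 4 ≡ 4 (mod 407)
2^4 ≡ 4^2 = 16 ≡ 16 (mod 407)
2^8 ≡ 16^2 = 256 ≡ 256 (mod 407)
2^16 ≡ 256^2 = 65536 ≡ 9 (mod 407)
2^32 ≡ 9^2 = 81 ≡ 81 (mod 407)
2^64 ≡ 81^2 = 6561 ≡ 49 (mod 407)
2^128 ≡ 49^2 = 2401 ≡ 366 (mod 407)
2^256 ≡ 366^2 = 133956 ≡ 53 (mod 407)
406 = 256 + 128 + 16 + 4 + 2 in binary powers of 2.
So 2^406 ≡ 53 · 366 · 9 · 16 · 4 ≡ 284 (mod 407).
Since 284 ≠ 1, base 2 is a Fermat witness: 407 is composite.

284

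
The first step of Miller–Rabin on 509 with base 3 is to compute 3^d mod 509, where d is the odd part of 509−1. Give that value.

301

509 − 1 = 508 = 2^2 · 127, so d = 127.
3^1 ≡ 3 (mod 509)
3^2 ≡ 3^2 = 9 ≡ 9 (mod 509)
3^4 ≡ 9^2 = 81 ≡ 81 (mod 509)
3^8 ≡ 81^2 = 6561 ≡ 453 (mod 509)
3^16 ≡ 453^2 = 205209 ≡ 82 (mod 509)
3^32 ≡ 82^2 = 6724 ≡ 107 (mod 509)
3^64 ≡ 107^2 = 11449 ≡ 251 (mod 509)
127 = 64 + 32 + 16 + 8 + 4 + 2 + 1 in binary powers of 2.
So 3^127 ≡ 251 · 107 · 82 · 453 · 81 · 9 · 3 ≡ 301 (mod 509).
Squaring chain: 301 → 508; reaches −1, so base 3 does not prove 509 composite.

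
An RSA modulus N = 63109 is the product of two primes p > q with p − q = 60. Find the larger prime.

283

Since p = q + 60, we have 63109 = q(q + 60), so q² + 60q − 63109 = 0.
Discriminant: 60² + 4·63109 = 3600 + 252436 = 256036; √256036 = 506.
q = (−60 + 506)/2 = 223, and p = q + 60 = 283.
Check: 223 · 283 = 63109.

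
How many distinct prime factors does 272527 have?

272527 = 17^2 · 943
943 = 23 · 41
272527 = 17^2 · 23 · 41, which has 3 distinct prime factors.

3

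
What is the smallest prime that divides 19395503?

19395503 is odd.
Digit sum 35, not divisible by 3.
Ends in 3: not divisible by 5.
7: 19395503 = 7·2770786 + 1
11: 19395503 = 11·1763227 + 6
13: 19395503 = 13·1491961 + 10
17: 19395503 = 17·1140911 + 16
19: 19395503 = 19·1020815 + 18
23: 19395503 = 23·843282 + 17
29: 19395503 = 29·668810 + 13
31: 19395503 = 31·625661 + 12
37: 19395503 = 37·524202 + 29
41: 19395503 = 41·473061 + 2
43: 19395503 = 43·451058 + 9
47: 19395503 = 47·412670 + 13
53: 19395503 = 53·365952 + 47
59: 19395503 = 59·328737 + 20
61: 19395503 = 61·317959 + 4
67: 19395503 = 67·289485 + 8
71: 19395503 = 71·273176 + 7
73: 19395503 = 73·265691 + 60
79: 19395503 = 79·245512 + 55
83: 19395503 = 83·233680 + 63
89: 19395503 = 89·217927

89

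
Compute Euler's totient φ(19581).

12720

Factor: 19581 = 3 · 61 · 107.
φ(19581) = (3−1) · (61−1) · (107−1) = 2 · 60 · 106 = 12720.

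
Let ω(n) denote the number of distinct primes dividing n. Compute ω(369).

369 = 3^2 · 41
369 = 3^2 · 41, which has 2 distinct prime factors.

2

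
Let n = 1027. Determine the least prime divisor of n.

13

1027 is odd.
Digit sum 10, not divisible by 3.
Ends in 7: not divisible by 5.
7: 1027 = 7·146 + 5
11: 1027 = 11·93 + 4
13: 1027 = 13·79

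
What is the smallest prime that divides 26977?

26977 is odd.
Digit sum 31, not divisible by 3.
Ends in 7: not divisible by 5.
7: 26977 = 7·3853 + 6
11: 26977 = 11·2452 + 5
13: 26977 = 13·2075 + 2
17: 26977 = 17·1586 + 15
19: 26977 = 19·1419 + 16
23: 26977 = 23·1172 + 21
29: 26977 = 29·930 + 7
31: 26977 = 31·870 + 7
37: 26977 = 37·729 + 4
41: 26977 = 41·657 + 40
43: 26977 = 43·627 + 16
47: 26977 = 47·573 + 46
53: 26977 = 53·509

53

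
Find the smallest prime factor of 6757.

6757 is odd.
Digit sum 25, not divisible by 3.
Ends in 7: not divisible by 5.
7: 6757 = 7·965 + 2
11: 6757 = 11·614 + 3
13: 6757 = 13·519 + 10
17: 6757 = 17·397 + 8
19: 6757 = 19·355 + 12
23: 6757 = 23·293 + 18
29: 6757 = 29·233

29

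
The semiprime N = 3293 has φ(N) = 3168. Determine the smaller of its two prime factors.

37

φ(n) = (p−1)(q−1) = n − (p+q) + 1, so p + q = 3293 − 3168 + 1 = 126.
p and q are the roots of t² − 126t + 3293 = 0.
Discriminant: 126² − 4·3293 = 15876 − 13172 = 2704; √2704 = 52.
q = (126 − 52)/2 = 37, p = (126 + 52)/2 = 89.
Check: 37 · 89 = 3293.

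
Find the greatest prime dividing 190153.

190153 = 29 · 6557
6557 = 79 · 83
83 is prime.
So 190153 = 29 · 79 · 83; the largest prime factor is 83.

83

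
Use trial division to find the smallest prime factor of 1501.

19

1501 is odd.
Digit sum 7, not divisible by 3.
Ends in 1: not divisible by 5.
7: 1501 = 7·214 + 3
11: 1501 = 11·136 + 5
13: 1501 = 13·115 + 6
17: 1501 = 17·88 + 5
19: 1501 = 19·79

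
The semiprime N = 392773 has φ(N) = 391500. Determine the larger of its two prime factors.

751

φ(n) = (p−1)(q−1) = n − (p+q) + 1, so p + q = 392773 − 391500 + 1 = 1274.
p and q are the roots of t² − 1274t + 392773 = 0.
Discriminant: 1274² − 4·392773 = 1623076 − 1571092 = 51984; √51984 = 228.
q = (1274 − 228)/2 = 523, p = (1274 + 228)/2 = 751.
Check: 523 · 751 = 392773.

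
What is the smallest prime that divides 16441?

41

16441 is odd.
Digit sum 16, not divisible by 3.
Ends in 1: not divisible by 5.
7: 16441 = 7·2348 + 5
11: 16441 = 11·1494 + 7
13: 16441 = 13·1264 + 9
17: 16441 = 17·967 + 2
19: 16441 = 19·865 + 6
23: 16441 = 23·714 + 19
29: 16441 = 29·566 + 27
31: 16441 = 31·530 + 11
37: 16441 = 37·444 + 13
41: 16441 = 41·401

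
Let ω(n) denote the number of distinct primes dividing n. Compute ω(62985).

5

62985 = 3 · 20995
20995 = 5 · 4199
4199 = 13 · 323
323 = 17 · 19
62985 = 3 · 5 · 13 · 17 · 19, which has 5 distinct prime factors.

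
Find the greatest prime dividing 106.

53

106 = 2 · 53
53 is prime.
So 106 = 2 · 53; the largest prime factor is 53.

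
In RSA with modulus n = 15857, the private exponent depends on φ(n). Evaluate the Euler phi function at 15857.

Factor: 15857 = 101 · 157.
φ(15857) = (101−1) · (157−1) = 100 · 156 = 15600.

15600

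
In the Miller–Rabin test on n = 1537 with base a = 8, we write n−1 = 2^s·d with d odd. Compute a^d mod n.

1537 − 1 = 1536 = 2^9 · 3, so d = 3.
8^1 ≡ 8 (mod 1537)
8^2 ≡ 8^2 = 64 ≡ 64 (mod 1537)
3 = 2 + 1 in binary powers of 2.
So 8^3 ≡ 64 · 8 ≡ 512 (mod 1537).
Squaring chain: 512 → 854 → 778 → 1243 → 364 → 314 → 228 → 1263 → 1300; never reaches −1, so base 8 is a Miller–Rabin witness that 1537 is composite.

512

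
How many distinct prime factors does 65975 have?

4

65975 = 5^2 · 2639
2639 = 7 · 377
377 = 13 · 29
65975 = 5^2 · 7 · 13 · 29, which has 4 distinct prime factors.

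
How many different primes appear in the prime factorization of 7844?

7844 = 2^2 · 1961
1961 = 37 · 53
7844 = 2^2 · 37 · 53, which has 3 distinct prime factors.

3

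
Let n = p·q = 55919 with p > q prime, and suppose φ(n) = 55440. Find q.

φ(n) = (p−1)(q−1) = n − (p+q) + 1, so p + q = 55919 − 55440 + 1 = 480.
p and q are the roots of t² − 480t + 55919 = 0.
Discriminant: 480² − 4·55919 = 230400 − 223676 = 6724; √6724 = 82.
q = (480 − 82)/2 = 199, p = (480 + 82)/2 = 281.
Check: 199 · 281 = 55919.

199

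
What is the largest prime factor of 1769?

61

1769 = 29 · 61
61 is prime.
So 1769 = 29 · 61; the largest prime factor is 61.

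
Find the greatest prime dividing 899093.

899093 = 13 · 69161
69161 = 23 · 3007
3007 = 31 · 97
97 is prime.
So 899093 = 13 · 23 · 31 · 97; the largest prime factor is 97.

97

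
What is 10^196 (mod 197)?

10^1 ≡ 10 (mod 197)
10^2 ≡ 10^2 = 100 ≡ 100 (mod 197)
10^4 ≡ 100^2 = 10000 ≡ 150 (mod 197)
10^8 ≡ 150^2 = 22500 ≡ 42 (mod 197)
10^16 ≡ 42^2 = 1764 ≡ 188 (mod 197)
10^32 ≡ 188^2 = 35344 ≡ 81 (mod 197)
10^64 ≡ 81^2 = 6561 ≡ 60 (mod 197)
10^128 ≡ 60^2 = 3600 ≡ 54 (mod 197)
196 = 128 + 64 + 4 in binary powers of 2.
So 10^196 ≡ 54 · 60 · 150 ≡ 1 (mod 197).
Since the result is 1, base 10 gives no evidence that 197 is composite.

1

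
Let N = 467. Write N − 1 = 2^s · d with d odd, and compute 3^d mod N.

1

467 − 1 = 466 = 2^1 · 233, so d = 233.
3^1 ≡ 3 (mod 467)
3^2 ≡ 3^2 = 9 ≡ 9 (mod 467)
3^4 ≡ 9^2 = 81 ≡ 81 (mod 467)
3^8 ≡ 81^2 = 6561 ≡ 23 (mod 467)
3^16 ≡ 23^2 = 529 ≡ 62 (mod 467)
3^32 ≡ 62^2 = 3844 ≡ 108 (mod 467)
3^64 ≡ 108^2 = 11664 ≡ 456 (mod 467)
3^128 ≡ 456^2 = 207936 ≡ 121 (mod 467)
233 = 128 + 64 + 32 + 8 + 1 in binary powers of 2.
So 3^233 ≡ 121 · 456 · 108 · 23 · 3 ≡ 1 (mod 467).
Since 3^d ≡ 1 (mod 467), base 3 does not prove 467 composite.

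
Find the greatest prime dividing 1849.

1849 = 43 · 43
43 = 43 · 1
So 1849 = 43^2; the largest prime factor is 43.

43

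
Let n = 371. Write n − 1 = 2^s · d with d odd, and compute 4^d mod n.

170

371 − 1 = 370 = 2^1 · 185, so d = 185.
4^1 ≡ 4 (mod 371)
4^2 ≡ 4^2 = 16 ≡ 16 (mod 371)
4^4 ≡ 16^2 = 256 ≡ 256 (mod 371)
4^8 ≡ 256^2 = 65536 ≡ 240 (mod 371)
4^16 ≡ 240^2 = 57600 ≡ 95 (mod 371)
4^32 ≡ 95^2 = 9025 ≡ 121 (mod 371)
4^64 ≡ 121^2 = 14641 ≡ 172 (mod 371)
4^128 ≡ 172^2 = 29584 ≡ 275 (mod 371)
185 = 128 + 32 + 16 + 8 + 1 in binary powers of 2.
So 4^185 ≡ 275 · 121 · 95 · 240 · 4 ≡ 170 (mod 371).
Squaring chain: 170; never reaches −1, so base 4 is a Miller–Rabin witness that 371 is composite.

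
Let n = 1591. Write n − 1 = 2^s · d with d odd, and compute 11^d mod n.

1591 − 1 = 1590 = 2^1 · 795, so d = 795.
11^1 ≡ 11 (mod 1591)
11^2 ≡ 11^2 = 121 ≡ 121 (mod 1591)
11^4 ≡ 121^2 = 14641 ≡ 322 (mod 1591)
11^8 ≡ 322^2 = 103684 ≡ 269 (mod 1591)
11^16 ≡ 269^2 = 72361 ≡ 766 (mod 1591)
11^32 ≡ 766^2 = 586756 ≡ 1268 (mod 1591)
11^64 ≡ 1268^2 = 1607824 ≡ 914 (mod 1591)
11^128 ≡ 914^2 = 835396 ≡ 121 (mod 1591)
11^256 ≡ 121^2 = 14641 ≡ 322 (mod 1591)
11^512 ≡ 322^2 = 103684 ≡ 269 (mod 1591)
795 = 512 + 256 + 16 + 8 + 2 + 1 in binary powers of 2.
So 11^795 ≡ 269 · 322 · 766 · 269 · 121 · 11 ≡ 924 (mod 1591).
Squaring chain: 924; never reaches −1, so base 11 is a Miller–Rabin witness that 1591 is composite.

924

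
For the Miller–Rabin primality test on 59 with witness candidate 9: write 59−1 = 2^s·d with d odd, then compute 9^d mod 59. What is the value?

59 − 1 = 58 = 2^1 · 29, so d = 29.
9^1 ≡ 9 (mod 59)
9^2 ≡ 9^2 = 81 ≡ 22 (mod 59)
9^4 ≡ 22^2 = 484 ≡ 12 (mod 59)
9^8 ≡ 12^2 = 144 ≡ 26 (mod 59)
9^16 ≡ 26^2 = 676 ≡ 27 (mod 59)
29 = 16 + 8 + 4 + 1 in binary powers of 2.
So 9^29 ≡ 27 · 26 · 12 · 9 ≡ 1 (mod 59).
Since 9^d ≡ 1 (mod 59), base 9 does not prove 59 composite.

1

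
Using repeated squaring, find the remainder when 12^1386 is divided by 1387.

875

12^1 ≡ 12 (mod 1387)
12^2 ≡ 12^2 = 144 ≡ 144 (mod 1387)
12^4 ≡ 144^2 = 20736 ≡ 1318 (mod 1387)
12^8 ≡ 1318^2 = 1737124 ≡ 600 (mod 1387)
12^16 ≡ 600^2 = 360000 ≡ 767 (mod 1387)
12^32 ≡ 767^2 = 588289 ≡ 201 (mod 1387)
12^64 ≡ 201^2 = 40401 ≡ 178 (mod 1387)
12^128 ≡ 178^2 = 31684 ≡ 1170 (mod 1387)
12^256 ≡ 1170^2 = 1368900 ≡ 1318 (mod 1387)
12^512 ≡ 1318^2 = 1737124 ≡ 600 (mod 1387)
12^1024 ≡ 600^2 = 360000 ≡ 767 (mod 1387)
1386 = 1024 + 256 + 64 + 32 + 8 + 2 in binary powers of 2.
So 12^1386 ≡ 767 · 1318 · 178 · 201 · 600 · 144 ≡ 875 (mod 1387).
Since 875 ≠ 1, base 12 is a Fermat witness: 1387 is composite.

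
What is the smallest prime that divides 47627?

97

47627 is odd.
Digit sum 26, not divisible by 3.
Ends in 7: not divisible by 5.
7: 47627 = 7·6803 + 6
11: 47627 = 11·4329 + 8
13: 47627 = 13·3663 + 8
17: 47627 = 17·2801 + 10
19: 47627 = 19·2506 + 13
23: 47627 = 23·2070 + 17
29: 47627 = 29·1642 + 9
31: 47627 = 31·1536 + 11
37: 47627 = 37·1287 + 8
41: 47627 = 41·1161 + 26
43: 47627 = 43·1107 + 26
47: 47627 = 47·1013 + 16
53: 47627 = 53·898 + 33
59: 47627 = 59·807 + 14
61: 47627 = 61·780 + 47
67: 47627 = 67·710 + 57
71: 47627 = 71·670 + 57
73: 47627 = 73·652 + 31
79: 47627 = 79·602 + 69
83: 47627 = 83·573 + 68
89: 47627 = 89·535 + 12
97: 47627 = 97·491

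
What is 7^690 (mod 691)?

1

7^1 ≡ 7 (mod 691)
7^2 ≡ 7^2 = 49 ≡ 49 (mod 691)
7^4 ≡ 49^2 = 2401 ≡ 328 (mod 691)
7^8 ≡ 328^2 = 107584 ≡ 479 (mod 691)
7^16 ≡ 479^2 = 229441 ≡ 29 (mod 691)
7^32 ≡ 29^2 = 841 ≡ 150 (mod 691)
7^64 ≡ 150^2 = 22500 ≡ 388 (mod 691)
7^128 ≡ 388^2 = 150544 ≡ 597 (mod 691)
7^256 ≡ 597^2 = 356409 ≡ 544 (mod 691)
7^512 ≡ 544^2 = 295936 ≡ 188 (mod 691)
690 = 512 + 128 + 32 + 16 + 2 in binary powers of 2.
So 7^690 ≡ 188 · 597 · 150 · 29 · 49 ≡ 1 (mod 691).
Since the result is 1, base 7 gives no evidence that 691 is composite.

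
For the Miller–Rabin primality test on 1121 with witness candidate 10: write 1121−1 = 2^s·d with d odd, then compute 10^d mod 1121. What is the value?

876

1121 − 1 = 1120 = 2^5 · 35, so d = 35.
10^1 ≡ 10 (mod 1121)
10^2 ≡ 10^2 = 100 ≡ 100 (mod 1121)
10^4 ≡ 100^2 = 10000 ≡ 1032 (mod 1121)
10^8 ≡ 1032^2 = 1065024 ≡ 74 (mod 1121)
10^16 ≡ 74^2 = 5476 ≡ 992 (mod 1121)
10^32 ≡ 992^2 = 984064 ≡ 947 (mod 1121)
35 = 32 + 2 + 1 in binary powers of 2.
So 10^35 ≡ 947 · 100 · 10 ≡ 876 (mod 1121).
Squaring chain: 876 → 612 → 130 → 85 → 499; never reaches −1, so base 10 is a Miller–Rabin witness that 1121 is composite.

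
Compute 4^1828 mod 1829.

4^1 ≡ 4 (mod 1829)
4^2 ≡ 4^2 = 16 ≡ 16 (mod 1829)
4^4 ≡ 16^2 = 256 ≡ 256 (mod 1829)
4^8 ≡ 256^2 = 65536 ≡ 1521 (mod 1829)
4^16 ≡ 1521^2 = 2313441 ≡ 1585 (mod 1829)
4^32 ≡ 1585^2 = 2512225 ≡ 1008 (mod 1829)
4^64 ≡ 1008^2 = 1016064 ≡ 969 (mod 1829)
4^128 ≡ 969^2 = 938961 ≡ 684 (mod 1829)
4^256 ≡ 684^2 = 467856 ≡ 1461 (mod 1829)
4^512 ≡ 1461^2 = 2134521 ≡ 78 (mod 1829)
4^1024 ≡ 78^2 = 6084 ≡ 597 (mod 1829)
1828 = 1024 + 512 + 256 + 32 + 4 in binary powers of 2.
So 4^1828 ≡ 597 · 78 · 1461 · 1008 · 256 ≡ 653 (mod 1829).
Since 653 ≠ 1, base 4 is a Fermat witness: 1829 is composite.

653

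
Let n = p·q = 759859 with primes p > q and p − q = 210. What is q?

Since p = q + 210, we have 759859 = q(q + 210), so q² + 210q − 759859 = 0.
Discriminant: 210² + 4·759859 = 44100 + 3039436 = 3083536; √3083536 = 1756.
q = (−210 + 1756)/2 = 773, and p = q + 210 = 983.
Check: 773 · 983 = 759859.

773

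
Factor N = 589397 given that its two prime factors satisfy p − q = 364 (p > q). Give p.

Since p = q + 364, we have 589397 = q(q + 364), so q² + 364q − 589397 = 0.
Discriminant: 364² + 4·589397 = 132496 + 2357588 = 2490084; √2490084 = 1578.
q = (−364 + 1578)/2 = 607, and p = q + 364 = 971.
Check: 607 · 971 = 589397.

971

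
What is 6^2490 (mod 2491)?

1865

6^1 ≡ 6 (mod 2491)
6^2 ≡ 6^2 = 36 ≡ 36 (mod 2491)
6^4 ≡ 36^2 = 1296 ≡ 1296 (mod 2491)
6^8 ≡ 1296^2 = 1679616 ≡ 682 (mod 2491)
6^16 ≡ 682^2 = 465124 ≡ 1798 (mod 2491)
6^32 ≡ 1798^2 = 3232804 ≡ 1977 (mod 2491)
6^64 ≡ 1977^2 = 3908529 ≡ 150 (mod 2491)
6^128 ≡ 150^2 = 22500 ≡ 81 (mod 2491)
6^256 ≡ 81^2 = 6561 ≡ 1579 (mod 2491)
6^512 ≡ 1579^2 = 2493241 ≡ 2241 (mod 2491)
6^1024 ≡ 2241^2 = 5022081 ≡ 225 (mod 2491)
6^2048 ≡ 225^2 = 50625 ≡ 805 (mod 2491)
2490 = 2048 + 256 + 128 + 32 + 16 + 8 + 2 in binary powers of 2.
So 6^2490 ≡ 805 · 1579 · 81 · 1977 · 1798 · 682 · 36 ≡ 1865 (mod 2491).
Since 1865 ≠ 1, base 6 is a Fermat witness: 2491 is composite.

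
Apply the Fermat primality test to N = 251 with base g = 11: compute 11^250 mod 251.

1

11^1 ≡ 11 (mod 251)
11^2 ≡ 11^2 = 121 ≡ 121 (mod 251)
11^4 ≡ 121^2 = 14641 ≡ 83 (mod 251)
11^8 ≡ 83^2 = 6889 ≡ 112 (mod 251)
11^16 ≡ 112^2 = 12544 ≡ 245 (mod 251)
11^32 ≡ 245^2 = 60025 ≡ 36 (mod 251)
11^64 ≡ 36^2 = 1296 ≡ 41 (mod 251)
11^128 ≡ 41^2 = 1681 ≡ 175 (mod 251)
250 = 128 + 64 + 32 + 16 + 8 + 2 in binary powers of 2.
So 11^250 ≡ 175 · 41 · 36 · 245 · 112 · 121 ≡ 1 (mod 251).
Since the result is 1, base 11 gives no evidence that 251 is composite.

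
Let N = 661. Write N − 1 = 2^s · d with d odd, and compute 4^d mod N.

660

661 − 1 = 660 = 2^2 · 165, so d = 165.
4^1 ≡ 4 (mod 661)
4^2 ≡ 4^2 = 16 ≡ 16 (mod 661)
4^4 ≡ 16^2 = 256 ≡ 256 (mod 661)
4^8 ≡ 256^2 = 65536 ≡ 97 (mod 661)
4^16 ≡ 97^2 = 9409 ≡ 155 (mod 661)
4^32 ≡ 155^2 = 24025 ≡ 229 (mod 661)
4^64 ≡ 229^2 = 52441 ≡ 222 (mod 661)
4^128 ≡ 222^2 = 49284 ≡ 370 (mod 661)
165 = 128 + 32 + 4 + 1 in binary powers of 2.
So 4^165 ≡ 370 · 229 · 256 · 4 ≡ 660 (mod 661).
Since 4^d ≡ 660 (mod 661), base 4 does not prove 661 composite.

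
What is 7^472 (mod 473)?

423

7^1 ≡ 7 (mod 473)
7^2 ≡ 7^2 = 49 ≡ 49 (mod 473)
7^4 ≡ 49^2 = 2401 ≡ 36 (mod 473)
7^8 ≡ 36^2 = 1296 ≡ 350 (mod 473)
7^16 ≡ 350^2 = 122500 ≡ 466 (mod 473)
7^32 ≡ 466^2 = 217156 ≡ 49 (mod 473)
7^64 ≡ 49^2 = 2401 ≡ 36 (mod 473)
7^128 ≡ 36^2 = 1296 ≡ 350 (mod 473)
7^256 ≡ 350^2 = 122500 ≡ 466 (mod 473)
472 = 256 + 128 + 64 + 16 + 8 in binary powers of 2.
So 7^472 ≡ 466 · 350 · 36 · 466 · 350 ≡ 423 (mod 473).
Since 423 ≠ 1, base 7 is a Fermat witness: 473 is composite.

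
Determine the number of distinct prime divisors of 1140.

4

1140 = 2^2 · 285
285 = 3 · 95
95 = 5 · 19
1140 = 2^2 · 3 · 5 · 19, which has 4 distinct prime factors.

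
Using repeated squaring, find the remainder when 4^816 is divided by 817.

600

4^1 ≡ 4 (mod 817)
4^2 ≡ 4^2 = 16 ≡ 16 (mod 817)
4^4 ≡ 16^2 = 256 ≡ 256 (mod 817)
4^8 ≡ 256^2 = 65536 ≡ 176 (mod 817)
4^16 ≡ 176^2 = 30976 ≡ 747 (mod 817)
4^32 ≡ 747^2 = 558009 ≡ 815 (mod 817)
4^64 ≡ 815^2 = 664225 ≡ 4 (mod 817)
4^128 ≡ 4^2 = 16 ≡ 16 (mod 817)
4^256 ≡ 16^2 = 256 ≡ 256 (mod 817)
4^512 ≡ 256^2 = 65536 ≡ 176 (mod 817)
816 = 512 + 256 + 32 + 16 in binary powers of 2.
So 4^816 ≡ 176 · 256 · 815 · 747 ≡ 600 (mod 817).
Since 600 ≠ 1, base 4 is a Fermat witness: 817 is composite.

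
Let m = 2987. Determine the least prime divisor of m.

29

2987 is odd.
Digit sum 26, not divisible by 3.
Ends in 7: not divisible by 5.
7: 2987 = 7·426 + 5
11: 2987 = 11·271 + 6
13: 2987 = 13·229 + 10
17: 2987 = 17·175 + 12
19: 2987 = 19·157 + 4
23: 2987 = 23·129 + 20
29: 2987 = 29·103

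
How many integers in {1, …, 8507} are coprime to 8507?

Factor: 8507 = 47 · 181.
φ(8507) = (47−1) · (181−1) = 46 · 180 = 8280.

8280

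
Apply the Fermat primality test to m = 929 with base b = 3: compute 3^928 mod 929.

1

3^1 ≡ 3 (mod 929)
3^2 ≡ 3^2 = 9 ≡ 9 (mod 929)
3^4 ≡ 9^2 = 81 ≡ 81 (mod 929)
3^8 ≡ 81^2 = 6561 ≡ 58 (mod 929)
3^16 ≡ 58^2 = 3364 ≡ 577 (mod 929)
3^32 ≡ 577^2 = 332929 ≡ 347 (mod 929)
3^64 ≡ 347^2 = 120409 ≡ 568 (mod 929)
3^128 ≡ 568^2 = 322624 ≡ 261 (mod 929)
3^256 ≡ 261^2 = 68121 ≡ 304 (mod 929)
3^512 ≡ 304^2 = 92416 ≡ 445 (mod 929)
928 = 512 + 256 + 128 + 32 in binary powers of 2.
So 3^928 ≡ 445 · 304 · 261 · 347 ≡ 1 (mod 929).
Since the result is 1, base 3 gives no evidence that 929 is composite.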